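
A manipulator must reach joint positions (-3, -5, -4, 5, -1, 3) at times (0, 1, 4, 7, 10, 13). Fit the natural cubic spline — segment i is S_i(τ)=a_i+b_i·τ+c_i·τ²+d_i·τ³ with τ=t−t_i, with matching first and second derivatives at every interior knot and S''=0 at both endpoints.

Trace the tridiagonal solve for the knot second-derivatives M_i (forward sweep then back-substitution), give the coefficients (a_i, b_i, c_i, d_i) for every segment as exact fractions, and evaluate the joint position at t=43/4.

Δ: Δ0=-2, Δ1=1/3, Δ2=3, Δ3=-2, Δ4=4/3
row 1: diag=8, rhs=14; c'=3/8, d'=7/4
row 2: denom=12−3·3/8=87/8; d'=(16−3·7/4)/(87/8)=86/87
row 3: denom=12−3·8/29=324/29; d'=(-30−3·86/87)/(324/29)=-239/81
row 4: denom=12−3·29/108=403/36; d'=(20−3·-239/81)/(403/36)=3116/1209
back: M4=3116/1209
back: M3=-239/81−29/108·3116/1209=-1468/403
back: M2=86/87−8/29·-1468/403=2410/1209
back: M1=7/4−3/8·2410/1209=404/403
M: M0=0, M1=404/403, M2=2410/1209, M3=-1468/403, M4=3116/1209, M5=0
seg 0: a=-3, c=M0/2=0, d=(M1−M0)/(6·1)=202/1209, b=Δ0−h0·(2M0+M1)/6=-2620/1209
seg 1: a=-5, c=M1/2=202/403, d=(M2−M1)/(6·3)=599/10881, b=Δ1−h1·(2M1+M2)/6=-2014/1209
seg 2: a=-4, c=M2/2=1205/1209, d=(M3−M2)/(6·3)=-3407/10881, b=Δ2−h2·(2M2+M3)/6=263/93
seg 3: a=5, c=M3/2=-734/403, d=(M4−M3)/(6·3)=3760/10881, b=Δ3−h3·(2M3+M4)/6=428/1209
seg 4: a=-1, c=M4/2=1558/1209, d=(M5−M4)/(6·3)=-1558/10881, b=Δ4−h4·(2M4+M5)/6=-1504/1209
t_q=43/4 → seg 4, τ=3/4; S=-1+-1504/1209·τ+1558/1209·τ²+-1558/10881·τ³=-16359/12896

  seg 0: a=-3 b=-2620/1209 c=0 d=202/1209
  seg 1: a=-5 b=-2014/1209 c=202/403 d=599/10881
  seg 2: a=-4 b=263/93 c=1205/1209 d=-3407/10881
  seg 3: a=5 b=428/1209 c=-734/403 d=3760/10881
  seg 4: a=-1 b=-1504/1209 c=1558/1209 d=-1558/10881
S(43/4) = -16359/12896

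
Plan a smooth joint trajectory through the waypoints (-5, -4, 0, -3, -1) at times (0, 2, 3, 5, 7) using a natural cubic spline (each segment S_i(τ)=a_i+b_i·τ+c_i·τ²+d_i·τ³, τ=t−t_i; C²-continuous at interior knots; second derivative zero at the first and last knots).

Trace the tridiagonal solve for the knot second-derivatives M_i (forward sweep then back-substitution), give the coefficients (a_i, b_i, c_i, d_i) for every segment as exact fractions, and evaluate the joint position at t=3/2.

  seg 0: a=-5 b=-139/128 c=0 d=203/512
  seg 1: a=-4 b=235/64 c=609/256 d=-525/256
  seg 2: a=0 b=583/256 c=-483/128 d=965/1024
  seg 3: a=-3 b=-193/128 c=963/512 d=-321/1024
S(3/2) = -21671/4096

Δ: Δ0=1/2, Δ1=4, Δ2=-3/2, Δ3=1
row 1: diag=6, rhs=21; c'=1/6, d'=7/2
row 2: denom=6−1·1/6=35/6; d'=(-33−1·7/2)/(35/6)=-219/35
row 3: denom=8−2·12/35=256/35; d'=(15−2·-219/35)/(256/35)=963/256
back: M3=963/256
back: M2=-219/35−12/35·963/256=-483/64
back: M1=7/2−1/6·-483/64=609/128
M: M0=0, M1=609/128, M2=-483/64, M3=963/256, M4=0
seg 0: a=-5, c=M0/2=0, d=(M1−M0)/(6·2)=203/512, b=Δ0−h0·(2M0+M1)/6=-139/128
seg 1: a=-4, c=M1/2=609/256, d=(M2−M1)/(6·1)=-525/256, b=Δ1−h1·(2M1+M2)/6=235/64
seg 2: a=0, c=M2/2=-483/128, d=(M3−M2)/(6·2)=965/1024, b=Δ2−h2·(2M2+M3)/6=583/256
seg 3: a=-3, c=M3/2=963/512, d=(M4−M3)/(6·2)=-321/1024, b=Δ3−h3·(2M3+M4)/6=-193/128
t_q=3/2 → seg 0, τ=3/2; S=-5+-139/128·τ+0·τ²+203/512·τ³=-21671/4096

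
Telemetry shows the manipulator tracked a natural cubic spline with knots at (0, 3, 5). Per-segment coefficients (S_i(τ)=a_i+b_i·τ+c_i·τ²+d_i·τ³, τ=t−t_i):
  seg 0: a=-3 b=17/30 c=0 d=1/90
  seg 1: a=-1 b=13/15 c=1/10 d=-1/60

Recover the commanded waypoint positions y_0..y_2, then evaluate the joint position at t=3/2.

y_0=-3 y_1=-1 y_2=1
S(3/2) = -169/80

y_0 = S_0(0) = a_0 = -3
y_1 = S_1(0) = a_1 = -1
y_2 = S_1(2) = 1
t_q=3/2 is in segment 0 (τ=3/2); S_0(τ)=-169/80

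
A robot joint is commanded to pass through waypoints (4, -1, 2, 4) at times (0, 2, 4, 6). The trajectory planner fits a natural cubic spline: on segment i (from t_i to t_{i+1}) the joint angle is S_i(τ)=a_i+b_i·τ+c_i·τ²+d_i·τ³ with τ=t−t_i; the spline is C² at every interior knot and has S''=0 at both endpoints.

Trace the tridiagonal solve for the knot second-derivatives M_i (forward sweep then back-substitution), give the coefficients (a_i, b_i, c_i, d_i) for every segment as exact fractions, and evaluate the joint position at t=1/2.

  seg 0: a=4 b=-18/5 c=0 d=11/40
  seg 1: a=-1 b=-3/10 c=33/20 d=-3/8
  seg 2: a=2 b=9/5 c=-3/5 d=1/10
S(1/2) = 143/64

Δ: Δ0=-5/2, Δ1=3/2, Δ2=1
row 1: diag=8, rhs=24; c'=1/4, d'=3
row 2: denom=8−2·1/4=15/2; d'=(-3−2·3)/(15/2)=-6/5
back: M2=-6/5
back: M1=3−1/4·-6/5=33/10
M: M0=0, M1=33/10, M2=-6/5, M3=0
seg 0: a=4, c=M0/2=0, d=(M1−M0)/(6·2)=11/40, b=Δ0−h0·(2M0+M1)/6=-18/5
seg 1: a=-1, c=M1/2=33/20, d=(M2−M1)/(6·2)=-3/8, b=Δ1−h1·(2M1+M2)/6=-3/10
seg 2: a=2, c=M2/2=-3/5, d=(M3−M2)/(6·2)=1/10, b=Δ2−h2·(2M2+M3)/6=9/5
t_q=1/2 → seg 0, τ=1/2; S=4+-18/5·τ+0·τ²+11/40·τ³=143/64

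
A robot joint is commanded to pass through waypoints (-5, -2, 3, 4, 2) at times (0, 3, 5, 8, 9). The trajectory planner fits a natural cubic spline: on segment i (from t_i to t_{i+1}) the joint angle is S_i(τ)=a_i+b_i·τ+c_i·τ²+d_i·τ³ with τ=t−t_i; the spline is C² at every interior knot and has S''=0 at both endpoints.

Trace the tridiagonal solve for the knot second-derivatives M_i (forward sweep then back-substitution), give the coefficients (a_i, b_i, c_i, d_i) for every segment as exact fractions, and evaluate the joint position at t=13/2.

  seg 0: a=-5 b=593/1356 c=0 d=763/12204
  seg 1: a=-2 b=1441/678 c=763/1356 d=-509/2712
  seg 2: a=3 b=240/113 c=-191/339 d=-34/3051
  seg 3: a=4 b=-176/113 c=-75/113 d=25/113
S(13/2) = 1103/226

Δ: Δ0=1, Δ1=5/2, Δ2=1/3, Δ3=-2
row 1: diag=10, rhs=9; c'=1/5, d'=9/10
row 2: denom=10−2·1/5=48/5; d'=(-13−2·9/10)/(48/5)=-37/24
row 3: denom=8−3·5/16=113/16; d'=(-14−3·-37/24)/(113/16)=-150/113
back: M3=-150/113
back: M2=-37/24−5/16·-150/113=-382/339
back: M1=9/10−1/5·-382/339=763/678
M: M0=0, M1=763/678, M2=-382/339, M3=-150/113, M4=0
seg 0: a=-5, c=M0/2=0, d=(M1−M0)/(6·3)=763/12204, b=Δ0−h0·(2M0+M1)/6=593/1356
seg 1: a=-2, c=M1/2=763/1356, d=(M2−M1)/(6·2)=-509/2712, b=Δ1−h1·(2M1+M2)/6=1441/678
seg 2: a=3, c=M2/2=-191/339, d=(M3−M2)/(6·3)=-34/3051, b=Δ2−h2·(2M2+M3)/6=240/113
seg 3: a=4, c=M3/2=-75/113, d=(M4−M3)/(6·1)=25/113, b=Δ3−h3·(2M3+M4)/6=-176/113
t_q=13/2 → seg 2, τ=3/2; S=3+240/113·τ+-191/339·τ²+-34/3051·τ³=1103/226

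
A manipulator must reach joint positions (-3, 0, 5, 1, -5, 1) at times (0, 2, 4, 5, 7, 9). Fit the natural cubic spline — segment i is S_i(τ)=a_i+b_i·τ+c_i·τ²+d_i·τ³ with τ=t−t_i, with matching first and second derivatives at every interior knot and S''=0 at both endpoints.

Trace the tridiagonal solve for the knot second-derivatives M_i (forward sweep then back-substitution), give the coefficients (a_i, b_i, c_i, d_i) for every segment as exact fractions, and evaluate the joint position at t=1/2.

Δ: Δ0=3/2, Δ1=5/2, Δ2=-4, Δ3=-3, Δ4=3
row 1: diag=8, rhs=6; c'=1/4, d'=3/4
row 2: denom=6−2·1/4=11/2; d'=(-39−2·3/4)/(11/2)=-81/11
row 3: denom=6−1·2/11=64/11; d'=(6−1·-81/11)/(64/11)=147/64
row 4: denom=8−2·11/32=117/16; d'=(36−2·147/64)/(117/16)=335/78
back: M4=335/78
back: M3=147/64−11/32·335/78=32/39
back: M2=-81/11−2/11·32/39=-293/39
back: M1=3/4−1/4·-293/39=205/78
M: M0=0, M1=205/78, M2=-293/39, M3=32/39, M4=335/78, M5=0
seg 0: a=-3, c=M0/2=0, d=(M1−M0)/(6·2)=205/936, b=Δ0−h0·(2M0+M1)/6=73/117
seg 1: a=0, c=M1/2=205/156, d=(M2−M1)/(6·2)=-791/936, b=Δ1−h1·(2M1+M2)/6=761/234
seg 2: a=5, c=M2/2=-293/78, d=(M3−M2)/(6·1)=25/18, b=Δ2−h2·(2M2+M3)/6=-191/117
seg 3: a=1, c=M3/2=16/39, d=(M4−M3)/(6·2)=271/936, b=Δ3−h3·(2M3+M4)/6=-1165/234
seg 4: a=-5, c=M4/2=335/156, d=(M5−M4)/(6·2)=-335/936, b=Δ4−h4·(2M4+M5)/6=16/117
t_q=1/2 → seg 0, τ=1/2; S=-3+73/117·τ+0·τ²+205/936·τ³=-6641/2496

  seg 0: a=-3 b=73/117 c=0 d=205/936
  seg 1: a=0 b=761/234 c=205/156 d=-791/936
  seg 2: a=5 b=-191/117 c=-293/78 d=25/18
  seg 3: a=1 b=-1165/234 c=16/39 d=271/936
  seg 4: a=-5 b=16/117 c=335/156 d=-335/936
S(1/2) = -6641/2496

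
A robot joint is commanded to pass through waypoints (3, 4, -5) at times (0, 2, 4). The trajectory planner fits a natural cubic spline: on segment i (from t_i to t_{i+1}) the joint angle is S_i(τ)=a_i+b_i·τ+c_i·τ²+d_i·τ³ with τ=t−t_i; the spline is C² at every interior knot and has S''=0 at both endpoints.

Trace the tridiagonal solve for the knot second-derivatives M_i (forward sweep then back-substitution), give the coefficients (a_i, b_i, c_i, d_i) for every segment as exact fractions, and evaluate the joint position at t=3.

  seg 0: a=3 b=7/4 c=0 d=-5/16
  seg 1: a=4 b=-2 c=-15/8 d=5/16
S(3) = 7/16

Δ: Δ0=1/2, Δ1=-9/2
row 1: diag=8, rhs=-30; c'=1/4, d'=-15/4
back: M1=-15/4
M: M0=0, M1=-15/4, M2=0
seg 0: a=3, c=M0/2=0, d=(M1−M0)/(6·2)=-5/16, b=Δ0−h0·(2M0+M1)/6=7/4
seg 1: a=4, c=M1/2=-15/8, d=(M2−M1)/(6·2)=5/16, b=Δ1−h1·(2M1+M2)/6=-2
t_q=3 → seg 1, τ=1; S=4+-2·τ+-15/8·τ²+5/16·τ³=7/16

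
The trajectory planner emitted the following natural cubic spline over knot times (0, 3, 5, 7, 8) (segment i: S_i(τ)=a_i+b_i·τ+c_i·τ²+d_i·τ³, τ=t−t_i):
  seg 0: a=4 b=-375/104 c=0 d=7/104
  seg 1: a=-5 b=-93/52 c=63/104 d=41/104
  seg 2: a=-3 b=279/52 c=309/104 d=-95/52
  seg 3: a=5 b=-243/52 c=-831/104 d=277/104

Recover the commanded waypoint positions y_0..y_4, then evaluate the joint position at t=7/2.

y_0 = S_0(0) = a_0 = 4
y_1 = S_1(0) = a_1 = -5
y_2 = S_2(0) = a_2 = -3
y_3 = S_3(0) = a_3 = 5
y_4 = S_3(1) = -5
t_q=7/2 is in segment 1 (τ=1/2); S_1(τ)=-4737/832

y_0=4 y_1=-5 y_2=-3 y_3=5 y_4=-5
S(7/2) = -4737/832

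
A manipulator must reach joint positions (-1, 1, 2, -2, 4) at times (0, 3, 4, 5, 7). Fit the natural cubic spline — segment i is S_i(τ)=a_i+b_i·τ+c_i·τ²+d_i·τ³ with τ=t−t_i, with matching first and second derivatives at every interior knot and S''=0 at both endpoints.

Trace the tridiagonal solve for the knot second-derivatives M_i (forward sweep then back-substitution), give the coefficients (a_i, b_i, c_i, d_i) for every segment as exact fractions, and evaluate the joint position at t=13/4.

  seg 0: a=-1 b=-23/267 c=0 d=67/801
  seg 1: a=1 b=580/267 c=67/89 d=-514/267
  seg 2: a=2 b=-560/267 c=-447/89 d=833/267
  seg 3: a=-2 b=-743/267 c=386/89 d=-193/267
S(13/4) = 4443/2848

Δ: Δ0=2/3, Δ1=1, Δ2=-4, Δ3=3
row 1: diag=8, rhs=2; c'=1/8, d'=1/4
row 2: denom=4−1·1/8=31/8; d'=(-30−1·1/4)/(31/8)=-242/31
row 3: denom=6−1·8/31=178/31; d'=(42−1·-242/31)/(178/31)=772/89
back: M3=772/89
back: M2=-242/31−8/31·772/89=-894/89
back: M1=1/4−1/8·-894/89=134/89
M: M0=0, M1=134/89, M2=-894/89, M3=772/89, M4=0
seg 0: a=-1, c=M0/2=0, d=(M1−M0)/(6·3)=67/801, b=Δ0−h0·(2M0+M1)/6=-23/267
seg 1: a=1, c=M1/2=67/89, d=(M2−M1)/(6·1)=-514/267, b=Δ1−h1·(2M1+M2)/6=580/267
seg 2: a=2, c=M2/2=-447/89, d=(M3−M2)/(6·1)=833/267, b=Δ2−h2·(2M2+M3)/6=-560/267
seg 3: a=-2, c=M3/2=386/89, d=(M4−M3)/(6·2)=-193/267, b=Δ3−h3·(2M3+M4)/6=-743/267
t_q=13/4 → seg 1, τ=1/4; S=1+580/267·τ+67/89·τ²+-514/267·τ³=4443/2848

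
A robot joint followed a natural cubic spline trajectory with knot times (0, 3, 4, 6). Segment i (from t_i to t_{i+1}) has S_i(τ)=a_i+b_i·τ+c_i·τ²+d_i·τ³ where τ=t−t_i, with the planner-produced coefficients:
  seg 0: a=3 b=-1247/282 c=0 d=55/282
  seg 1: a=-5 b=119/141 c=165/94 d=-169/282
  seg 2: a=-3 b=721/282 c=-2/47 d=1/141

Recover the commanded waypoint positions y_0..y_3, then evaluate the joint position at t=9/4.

y_0 = S_0(0) = a_0 = 3
y_1 = S_1(0) = a_1 = -5
y_2 = S_2(0) = a_2 = -3
y_3 = S_2(2) = 2
t_q=9/4 is in segment 0 (τ=9/4); S_0(τ)=-28443/6016

y_0=3 y_1=-5 y_2=-3 y_3=2
S(9/4) = -28443/6016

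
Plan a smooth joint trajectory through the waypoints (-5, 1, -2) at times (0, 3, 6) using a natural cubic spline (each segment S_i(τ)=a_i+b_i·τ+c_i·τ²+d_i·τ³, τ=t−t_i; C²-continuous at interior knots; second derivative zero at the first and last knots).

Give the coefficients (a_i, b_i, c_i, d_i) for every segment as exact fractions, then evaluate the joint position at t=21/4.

Δ: Δ0=2, Δ1=-1
row 1: diag=12, rhs=-18; c'=1/4, d'=-3/2
back: M1=-3/2
M: M0=0, M1=-3/2, M2=0
seg 0: a=-5, c=M0/2=0, d=(M1−M0)/(6·3)=-1/12, b=Δ0−h0·(2M0+M1)/6=11/4
seg 1: a=1, c=M1/2=-3/4, d=(M2−M1)/(6·3)=1/12, b=Δ1−h1·(2M1+M2)/6=1/2
t_q=21/4 → seg 1, τ=9/4; S=1+1/2·τ+-3/4·τ²+1/12·τ³=-185/256

  seg 0: a=-5 b=11/4 c=0 d=-1/12
  seg 1: a=1 b=1/2 c=-3/4 d=1/12
S(21/4) = -185/256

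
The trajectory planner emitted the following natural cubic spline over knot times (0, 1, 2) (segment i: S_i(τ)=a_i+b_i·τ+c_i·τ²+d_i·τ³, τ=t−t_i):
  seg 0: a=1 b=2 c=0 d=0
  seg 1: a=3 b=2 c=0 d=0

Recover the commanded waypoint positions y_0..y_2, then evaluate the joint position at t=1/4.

y_0=1 y_1=3 y_2=5
S(1/4) = 3/2

y_0 = S_0(0) = a_0 = 1
y_1 = S_1(0) = a_1 = 3
y_2 = S_1(1) = 5
t_q=1/4 is in segment 0 (τ=1/4); S_0(τ)=3/2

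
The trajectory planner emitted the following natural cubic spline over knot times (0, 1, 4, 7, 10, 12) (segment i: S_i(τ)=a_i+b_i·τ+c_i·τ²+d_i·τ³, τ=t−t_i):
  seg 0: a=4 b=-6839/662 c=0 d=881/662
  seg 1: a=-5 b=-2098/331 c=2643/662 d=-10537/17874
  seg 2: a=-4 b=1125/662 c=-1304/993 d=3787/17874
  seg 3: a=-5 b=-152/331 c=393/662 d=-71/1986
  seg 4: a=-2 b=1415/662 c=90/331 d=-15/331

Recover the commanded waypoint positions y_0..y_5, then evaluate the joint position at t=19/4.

y_0=4 y_1=-5 y_2=-4 y_3=-5 y_4=-2 y_5=3
S(19/4) = -142981/42368

y_0 = S_0(0) = a_0 = 4
y_1 = S_1(0) = a_1 = -5
y_2 = S_2(0) = a_2 = -4
y_3 = S_3(0) = a_3 = -5
y_4 = S_4(0) = a_4 = -2
y_5 = S_4(2) = 3
t_q=19/4 is in segment 2 (τ=3/4); S_2(τ)=-142981/42368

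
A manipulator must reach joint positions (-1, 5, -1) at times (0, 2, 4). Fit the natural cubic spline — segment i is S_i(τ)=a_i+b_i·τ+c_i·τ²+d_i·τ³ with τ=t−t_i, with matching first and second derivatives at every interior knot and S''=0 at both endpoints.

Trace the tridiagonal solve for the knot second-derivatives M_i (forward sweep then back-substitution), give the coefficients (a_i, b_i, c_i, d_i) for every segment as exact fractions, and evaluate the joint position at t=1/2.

Δ: Δ0=3, Δ1=-3
row 1: diag=8, rhs=-36; c'=1/4, d'=-9/2
back: M1=-9/2
M: M0=0, M1=-9/2, M2=0
seg 0: a=-1, c=M0/2=0, d=(M1−M0)/(6·2)=-3/8, b=Δ0−h0·(2M0+M1)/6=9/2
seg 1: a=5, c=M1/2=-9/4, d=(M2−M1)/(6·2)=3/8, b=Δ1−h1·(2M1+M2)/6=0
t_q=1/2 → seg 0, τ=1/2; S=-1+9/2·τ+0·τ²+-3/8·τ³=77/64

  seg 0: a=-1 b=9/2 c=0 d=-3/8
  seg 1: a=5 b=0 c=-9/4 d=3/8
S(1/2) = 77/64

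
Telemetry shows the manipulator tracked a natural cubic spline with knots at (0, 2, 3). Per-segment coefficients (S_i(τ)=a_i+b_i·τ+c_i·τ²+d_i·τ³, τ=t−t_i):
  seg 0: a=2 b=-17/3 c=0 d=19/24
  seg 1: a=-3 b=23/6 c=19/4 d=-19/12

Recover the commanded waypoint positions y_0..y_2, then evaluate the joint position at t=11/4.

y_0 = S_0(0) = a_0 = 2
y_1 = S_1(0) = a_1 = -3
y_2 = S_1(1) = 4
t_q=11/4 is in segment 1 (τ=3/4); S_1(τ)=481/256

y_0=2 y_1=-3 y_2=4
S(11/4) = 481/256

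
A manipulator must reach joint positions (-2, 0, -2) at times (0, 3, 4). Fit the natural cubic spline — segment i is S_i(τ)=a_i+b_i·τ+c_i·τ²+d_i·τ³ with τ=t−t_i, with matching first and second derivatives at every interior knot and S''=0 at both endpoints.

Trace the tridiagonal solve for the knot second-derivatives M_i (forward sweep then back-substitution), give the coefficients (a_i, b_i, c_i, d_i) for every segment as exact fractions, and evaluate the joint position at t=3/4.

Δ: Δ0=2/3, Δ1=-2
row 1: diag=8, rhs=-16; c'=1/8, d'=-2
back: M1=-2
M: M0=0, M1=-2, M2=0
seg 0: a=-2, c=M0/2=0, d=(M1−M0)/(6·3)=-1/9, b=Δ0−h0·(2M0+M1)/6=5/3
seg 1: a=0, c=M1/2=-1, d=(M2−M1)/(6·1)=1/3, b=Δ1−h1·(2M1+M2)/6=-4/3
t_q=3/4 → seg 0, τ=3/4; S=-2+5/3·τ+0·τ²+-1/9·τ³=-51/64

  seg 0: a=-2 b=5/3 c=0 d=-1/9
  seg 1: a=0 b=-4/3 c=-1 d=1/3
S(3/4) = -51/64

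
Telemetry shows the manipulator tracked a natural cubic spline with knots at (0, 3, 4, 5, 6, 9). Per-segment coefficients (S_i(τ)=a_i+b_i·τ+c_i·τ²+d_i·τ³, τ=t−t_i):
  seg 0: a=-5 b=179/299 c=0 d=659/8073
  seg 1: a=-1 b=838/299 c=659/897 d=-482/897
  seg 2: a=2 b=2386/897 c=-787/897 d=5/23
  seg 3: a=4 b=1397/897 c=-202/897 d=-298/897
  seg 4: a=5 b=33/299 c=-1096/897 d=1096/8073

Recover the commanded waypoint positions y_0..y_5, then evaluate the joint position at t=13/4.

y_0=-5 y_1=-1 y_2=2 y_3=4 y_4=5 y_5=-2
S(13/4) = -2505/9568

y_0 = S_0(0) = a_0 = -5
y_1 = S_1(0) = a_1 = -1
y_2 = S_2(0) = a_2 = 2
y_3 = S_3(0) = a_3 = 4
y_4 = S_4(0) = a_4 = 5
y_5 = S_4(3) = -2
t_q=13/4 is in segment 1 (τ=1/4); S_1(τ)=-2505/9568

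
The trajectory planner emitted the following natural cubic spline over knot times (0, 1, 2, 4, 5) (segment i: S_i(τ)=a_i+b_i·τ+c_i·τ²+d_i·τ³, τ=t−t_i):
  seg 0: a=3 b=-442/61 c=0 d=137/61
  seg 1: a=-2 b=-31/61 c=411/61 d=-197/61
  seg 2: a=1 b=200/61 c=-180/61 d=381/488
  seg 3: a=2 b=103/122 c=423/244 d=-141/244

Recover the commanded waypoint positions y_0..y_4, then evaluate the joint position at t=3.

y_0=3 y_1=-2 y_2=1 y_3=2 y_4=4
S(3) = 1029/488

y_0 = S_0(0) = a_0 = 3
y_1 = S_1(0) = a_1 = -2
y_2 = S_2(0) = a_2 = 1
y_3 = S_3(0) = a_3 = 2
y_4 = S_3(1) = 4
t_q=3 is in segment 2 (τ=1); S_2(τ)=1029/488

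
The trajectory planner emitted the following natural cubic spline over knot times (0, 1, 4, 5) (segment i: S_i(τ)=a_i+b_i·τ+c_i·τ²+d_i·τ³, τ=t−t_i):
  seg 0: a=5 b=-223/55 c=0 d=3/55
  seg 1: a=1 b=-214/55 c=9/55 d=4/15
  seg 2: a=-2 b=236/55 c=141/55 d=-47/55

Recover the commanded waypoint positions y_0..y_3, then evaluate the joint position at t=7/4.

y_0 = S_0(0) = a_0 = 5
y_1 = S_1(0) = a_1 = 1
y_2 = S_2(0) = a_2 = -2
y_3 = S_2(1) = 4
t_q=7/4 is in segment 1 (τ=3/4); S_1(τ)=-377/220

y_0=5 y_1=1 y_2=-2 y_3=4
S(7/4) = -377/220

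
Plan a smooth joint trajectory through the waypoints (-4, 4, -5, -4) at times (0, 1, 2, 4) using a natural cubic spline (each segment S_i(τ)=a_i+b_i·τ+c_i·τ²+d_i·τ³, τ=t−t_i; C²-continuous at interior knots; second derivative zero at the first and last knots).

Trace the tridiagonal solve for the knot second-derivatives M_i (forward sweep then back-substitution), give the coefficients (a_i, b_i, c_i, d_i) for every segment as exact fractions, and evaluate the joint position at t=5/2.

  seg 0: a=-4 b=591/46 c=0 d=-223/46
  seg 1: a=4 b=-39/23 c=-669/46 d=333/46
  seg 2: a=-5 b=-417/46 c=165/23 d=-55/46
S(5/2) = -2903/368

Δ: Δ0=8, Δ1=-9, Δ2=1/2
row 1: diag=4, rhs=-102; c'=1/4, d'=-51/2
row 2: denom=6−1·1/4=23/4; d'=(57−1·-51/2)/(23/4)=330/23
back: M2=330/23
back: M1=-51/2−1/4·330/23=-669/23
M: M0=0, M1=-669/23, M2=330/23, M3=0
seg 0: a=-4, c=M0/2=0, d=(M1−M0)/(6·1)=-223/46, b=Δ0−h0·(2M0+M1)/6=591/46
seg 1: a=4, c=M1/2=-669/46, d=(M2−M1)/(6·1)=333/46, b=Δ1−h1·(2M1+M2)/6=-39/23
seg 2: a=-5, c=M2/2=165/23, d=(M3−M2)/(6·2)=-55/46, b=Δ2−h2·(2M2+M3)/6=-417/46
t_q=5/2 → seg 2, τ=1/2; S=-5+-417/46·τ+165/23·τ²+-55/46·τ³=-2903/368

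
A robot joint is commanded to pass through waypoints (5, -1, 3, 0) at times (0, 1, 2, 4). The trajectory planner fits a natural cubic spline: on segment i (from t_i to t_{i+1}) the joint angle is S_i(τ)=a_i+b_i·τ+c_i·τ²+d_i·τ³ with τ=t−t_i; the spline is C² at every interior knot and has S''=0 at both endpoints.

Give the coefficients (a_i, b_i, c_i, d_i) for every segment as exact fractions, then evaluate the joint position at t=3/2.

  seg 0: a=5 b=-407/46 c=0 d=131/46
  seg 1: a=-1 b=-7/23 c=393/46 d=-195/46
  seg 2: a=3 b=187/46 c=-96/23 d=16/23
S(3/2) = 167/368

Δ: Δ0=-6, Δ1=4, Δ2=-3/2
row 1: diag=4, rhs=60; c'=1/4, d'=15
row 2: denom=6−1·1/4=23/4; d'=(-33−1·15)/(23/4)=-192/23
back: M2=-192/23
back: M1=15−1/4·-192/23=393/23
M: M0=0, M1=393/23, M2=-192/23, M3=0
seg 0: a=5, c=M0/2=0, d=(M1−M0)/(6·1)=131/46, b=Δ0−h0·(2M0+M1)/6=-407/46
seg 1: a=-1, c=M1/2=393/46, d=(M2−M1)/(6·1)=-195/46, b=Δ1−h1·(2M1+M2)/6=-7/23
seg 2: a=3, c=M2/2=-96/23, d=(M3−M2)/(6·2)=16/23, b=Δ2−h2·(2M2+M3)/6=187/46
t_q=3/2 → seg 1, τ=1/2; S=-1+-7/23·τ+393/46·τ²+-195/46·τ³=167/368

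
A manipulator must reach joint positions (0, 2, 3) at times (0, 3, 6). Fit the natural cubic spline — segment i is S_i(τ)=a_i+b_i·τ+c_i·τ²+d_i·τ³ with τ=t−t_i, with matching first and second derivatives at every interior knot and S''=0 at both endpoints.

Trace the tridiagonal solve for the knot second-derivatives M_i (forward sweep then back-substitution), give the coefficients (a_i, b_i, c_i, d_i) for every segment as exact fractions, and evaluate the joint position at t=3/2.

Δ: Δ0=2/3, Δ1=1/3
row 1: diag=12, rhs=-2; c'=1/4, d'=-1/6
back: M1=-1/6
M: M0=0, M1=-1/6, M2=0
seg 0: a=0, c=M0/2=0, d=(M1−M0)/(6·3)=-1/108, b=Δ0−h0·(2M0+M1)/6=3/4
seg 1: a=2, c=M1/2=-1/12, d=(M2−M1)/(6·3)=1/108, b=Δ1−h1·(2M1+M2)/6=1/2
t_q=3/2 → seg 0, τ=3/2; S=0+3/4·τ+0·τ²+-1/108·τ³=35/32

  seg 0: a=0 b=3/4 c=0 d=-1/108
  seg 1: a=2 b=1/2 c=-1/12 d=1/108
S(3/2) = 35/32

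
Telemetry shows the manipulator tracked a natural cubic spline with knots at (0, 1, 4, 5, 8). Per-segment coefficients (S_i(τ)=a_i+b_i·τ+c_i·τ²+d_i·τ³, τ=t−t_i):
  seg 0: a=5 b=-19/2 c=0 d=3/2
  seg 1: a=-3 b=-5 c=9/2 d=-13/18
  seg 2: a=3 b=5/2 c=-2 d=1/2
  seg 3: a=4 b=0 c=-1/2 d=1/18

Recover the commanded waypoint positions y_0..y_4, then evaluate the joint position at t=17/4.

y_0=5 y_1=-3 y_2=3 y_3=4 y_4=1
S(17/4) = 449/128

y_0 = S_0(0) = a_0 = 5
y_1 = S_1(0) = a_1 = -3
y_2 = S_2(0) = a_2 = 3
y_3 = S_3(0) = a_3 = 4
y_4 = S_3(3) = 1
t_q=17/4 is in segment 2 (τ=1/4); S_2(τ)=449/128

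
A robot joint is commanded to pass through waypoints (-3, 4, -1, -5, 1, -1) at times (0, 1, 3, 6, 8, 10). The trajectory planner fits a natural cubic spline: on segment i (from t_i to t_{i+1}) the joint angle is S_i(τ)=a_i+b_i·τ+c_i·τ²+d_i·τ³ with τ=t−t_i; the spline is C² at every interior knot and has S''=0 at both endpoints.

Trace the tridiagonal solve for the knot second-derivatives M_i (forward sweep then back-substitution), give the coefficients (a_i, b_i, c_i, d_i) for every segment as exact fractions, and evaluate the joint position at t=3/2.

  seg 0: a=-3 b=24919/2868 c=0 d=-4843/2868
  seg 1: a=4 b=5195/1434 c=-4843/956 d=5749/5736
  seg 2: a=-1 b=-3308/717 c=453/478 d=209/4302
  seg 3: a=-5 b=3419/1434 c=331/239 d=-3089/5736
  seg 4: a=1 b=1048/717 c=-1765/956 d=1765/5736
S(3/2) = 71435/15296

Δ: Δ0=7, Δ1=-5/2, Δ2=-4/3, Δ3=3, Δ4=-1
row 1: diag=6, rhs=-57; c'=1/3, d'=-19/2
row 2: denom=10−2·1/3=28/3; d'=(7−2·-19/2)/(28/3)=39/14
row 3: denom=10−3·9/28=253/28; d'=(26−3·39/14)/(253/28)=494/253
row 4: denom=8−2·56/253=1912/253; d'=(-24−2·494/253)/(1912/253)=-1765/478
back: M4=-1765/478
back: M3=494/253−56/253·-1765/478=662/239
back: M2=39/14−9/28·662/239=453/239
back: M1=-19/2−1/3·453/239=-4843/478
M: M0=0, M1=-4843/478, M2=453/239, M3=662/239, M4=-1765/478, M5=0
seg 0: a=-3, c=M0/2=0, d=(M1−M0)/(6·1)=-4843/2868, b=Δ0−h0·(2M0+M1)/6=24919/2868
seg 1: a=4, c=M1/2=-4843/956, d=(M2−M1)/(6·2)=5749/5736, b=Δ1−h1·(2M1+M2)/6=5195/1434
seg 2: a=-1, c=M2/2=453/478, d=(M3−M2)/(6·3)=209/4302, b=Δ2−h2·(2M2+M3)/6=-3308/717
seg 3: a=-5, c=M3/2=331/239, d=(M4−M3)/(6·2)=-3089/5736, b=Δ3−h3·(2M3+M4)/6=3419/1434
seg 4: a=1, c=M4/2=-1765/956, d=(M5−M4)/(6·2)=1765/5736, b=Δ4−h4·(2M4+M5)/6=1048/717
t_q=3/2 → seg 1, τ=1/2; S=4+5195/1434·τ+-4843/956·τ²+5749/5736·τ³=71435/15296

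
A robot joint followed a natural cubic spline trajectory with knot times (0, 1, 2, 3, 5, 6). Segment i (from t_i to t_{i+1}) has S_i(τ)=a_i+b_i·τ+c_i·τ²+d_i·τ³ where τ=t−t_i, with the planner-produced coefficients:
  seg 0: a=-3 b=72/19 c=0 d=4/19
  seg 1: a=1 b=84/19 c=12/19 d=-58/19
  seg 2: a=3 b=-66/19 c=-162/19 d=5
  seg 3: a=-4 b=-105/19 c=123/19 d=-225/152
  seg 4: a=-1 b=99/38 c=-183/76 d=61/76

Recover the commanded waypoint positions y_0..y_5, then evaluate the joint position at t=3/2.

y_0=-3 y_1=1 y_2=3 y_3=-4 y_4=-1 y_5=0
S(3/2) = 227/76

y_0 = S_0(0) = a_0 = -3
y_1 = S_1(0) = a_1 = 1
y_2 = S_2(0) = a_2 = 3
y_3 = S_3(0) = a_3 = -4
y_4 = S_4(0) = a_4 = -1
y_5 = S_4(1) = 0
t_q=3/2 is in segment 1 (τ=1/2); S_1(τ)=227/76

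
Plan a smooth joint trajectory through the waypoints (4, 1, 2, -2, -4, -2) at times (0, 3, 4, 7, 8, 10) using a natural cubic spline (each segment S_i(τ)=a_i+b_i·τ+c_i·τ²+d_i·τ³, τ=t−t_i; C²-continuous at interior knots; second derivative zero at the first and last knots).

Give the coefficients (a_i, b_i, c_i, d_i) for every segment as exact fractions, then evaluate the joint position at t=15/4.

Δ: Δ0=-1, Δ1=1, Δ2=-4/3, Δ3=-2, Δ4=1
row 1: diag=8, rhs=12; c'=1/8, d'=3/2
row 2: denom=8−1·1/8=63/8; d'=(-14−1·3/2)/(63/8)=-124/63
row 3: denom=8−3·8/21=48/7; d'=(-4−3·-124/63)/(48/7)=5/18
row 4: denom=6−1·7/48=281/48; d'=(18−1·5/18)/(281/48)=2552/843
back: M4=2552/843
back: M3=5/18−7/48·2552/843=-46/281
back: M2=-124/63−8/21·-46/281=-4820/2529
back: M1=3/2−1/8·-4820/2529=4396/2529
M: M0=0, M1=4396/2529, M2=-4820/2529, M3=-46/281, M4=2552/843, M5=0
seg 0: a=4, c=M0/2=0, d=(M1−M0)/(6·3)=2198/22761, b=Δ0−h0·(2M0+M1)/6=-4727/2529
seg 1: a=1, c=M1/2=2198/2529, d=(M2−M1)/(6·1)=-512/843, b=Δ1−h1·(2M1+M2)/6=1867/2529
seg 2: a=2, c=M2/2=-2410/2529, d=(M3−M2)/(6·3)=2203/22761, b=Δ2−h2·(2M2+M3)/6=1655/2529
seg 3: a=-2, c=M3/2=-23/281, d=(M4−M3)/(6·1)=1345/2529, b=Δ3−h3·(2M3+M4)/6=-6196/2529
seg 4: a=-4, c=M4/2=1276/843, d=(M5−M4)/(6·2)=-638/2529, b=Δ4−h4·(2M4+M5)/6=-2575/2529
t_q=15/4 → seg 1, τ=3/4; S=1+1867/2529·τ+2198/2529·τ²+-512/843·τ³=12047/6744

  seg 0: a=4 b=-4727/2529 c=0 d=2198/22761
  seg 1: a=1 b=1867/2529 c=2198/2529 d=-512/843
  seg 2: a=2 b=1655/2529 c=-2410/2529 d=2203/22761
  seg 3: a=-2 b=-6196/2529 c=-23/281 d=1345/2529
  seg 4: a=-4 b=-2575/2529 c=1276/843 d=-638/2529
S(15/4) = 12047/6744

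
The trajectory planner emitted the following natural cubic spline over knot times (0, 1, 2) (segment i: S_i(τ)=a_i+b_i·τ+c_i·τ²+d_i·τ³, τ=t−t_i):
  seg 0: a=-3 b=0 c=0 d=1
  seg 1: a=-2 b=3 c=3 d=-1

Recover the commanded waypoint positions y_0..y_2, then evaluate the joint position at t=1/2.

y_0 = S_0(0) = a_0 = -3
y_1 = S_1(0) = a_1 = -2
y_2 = S_1(1) = 3
t_q=1/2 is in segment 0 (τ=1/2); S_0(τ)=-23/8

y_0=-3 y_1=-2 y_2=3
S(1/2) = -23/8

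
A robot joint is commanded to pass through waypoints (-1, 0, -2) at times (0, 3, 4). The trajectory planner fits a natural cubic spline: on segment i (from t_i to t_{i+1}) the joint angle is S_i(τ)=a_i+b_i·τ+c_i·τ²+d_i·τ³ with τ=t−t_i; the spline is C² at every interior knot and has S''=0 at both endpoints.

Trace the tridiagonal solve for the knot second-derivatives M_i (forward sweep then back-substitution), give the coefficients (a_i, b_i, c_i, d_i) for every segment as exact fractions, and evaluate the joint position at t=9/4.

Δ: Δ0=1/3, Δ1=-2
row 1: diag=8, rhs=-14; c'=1/8, d'=-7/4
back: M1=-7/4
M: M0=0, M1=-7/4, M2=0
seg 0: a=-1, c=M0/2=0, d=(M1−M0)/(6·3)=-7/72, b=Δ0−h0·(2M0+M1)/6=29/24
seg 1: a=0, c=M1/2=-7/8, d=(M2−M1)/(6·1)=7/24, b=Δ1−h1·(2M1+M2)/6=-17/12
t_q=9/4 → seg 0, τ=9/4; S=-1+29/24·τ+0·τ²+-7/72·τ³=313/512

  seg 0: a=-1 b=29/24 c=0 d=-7/72
  seg 1: a=0 b=-17/12 c=-7/8 d=7/24
S(9/4) = 313/512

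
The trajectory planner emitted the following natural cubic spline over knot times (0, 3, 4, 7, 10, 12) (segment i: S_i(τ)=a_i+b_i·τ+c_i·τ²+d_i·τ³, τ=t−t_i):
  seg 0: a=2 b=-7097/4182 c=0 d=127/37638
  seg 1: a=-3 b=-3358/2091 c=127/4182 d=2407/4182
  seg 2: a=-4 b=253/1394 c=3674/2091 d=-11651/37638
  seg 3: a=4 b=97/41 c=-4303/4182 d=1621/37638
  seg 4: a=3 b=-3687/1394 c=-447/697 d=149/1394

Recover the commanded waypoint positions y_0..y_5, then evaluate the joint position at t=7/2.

y_0 = S_0(0) = a_0 = 2
y_1 = S_1(0) = a_1 = -3
y_2 = S_2(0) = a_2 = -4
y_3 = S_3(0) = a_3 = 4
y_4 = S_4(0) = a_4 = 3
y_5 = S_4(2) = -4
t_q=7/2 is in segment 1 (τ=1/2); S_1(τ)=-124571/33456

y_0=2 y_1=-3 y_2=-4 y_3=4 y_4=3 y_5=-4
S(7/2) = -124571/33456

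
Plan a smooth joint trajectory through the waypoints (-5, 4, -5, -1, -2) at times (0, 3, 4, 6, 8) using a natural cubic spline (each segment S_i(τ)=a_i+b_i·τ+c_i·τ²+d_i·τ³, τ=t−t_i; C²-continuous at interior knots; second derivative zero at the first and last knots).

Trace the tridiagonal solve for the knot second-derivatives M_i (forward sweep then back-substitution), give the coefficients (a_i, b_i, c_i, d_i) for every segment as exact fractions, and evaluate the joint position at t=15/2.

  seg 0: a=-5 b=2895/344 c=0 d=-207/344
  seg 1: a=4 b=-1347/172 c=-1863/344 d=1461/344
  seg 2: a=-5 b=-2037/344 c=315/43 d=-2315/1376
  seg 3: a=-1 b=549/172 c=-1905/688 d=635/1376
S(15/2) = -9739/11008

Δ: Δ0=3, Δ1=-9, Δ2=2, Δ3=-1/2
row 1: diag=8, rhs=-72; c'=1/8, d'=-9
row 2: denom=6−1·1/8=47/8; d'=(66−1·-9)/(47/8)=600/47
row 3: denom=8−2·16/47=344/47; d'=(-15−2·600/47)/(344/47)=-1905/344
back: M3=-1905/344
back: M2=600/47−16/47·-1905/344=630/43
back: M1=-9−1/8·630/43=-1863/172
M: M0=0, M1=-1863/172, M2=630/43, M3=-1905/344, M4=0
seg 0: a=-5, c=M0/2=0, d=(M1−M0)/(6·3)=-207/344, b=Δ0−h0·(2M0+M1)/6=2895/344
seg 1: a=4, c=M1/2=-1863/344, d=(M2−M1)/(6·1)=1461/344, b=Δ1−h1·(2M1+M2)/6=-1347/172
seg 2: a=-5, c=M2/2=315/43, d=(M3−M2)/(6·2)=-2315/1376, b=Δ2−h2·(2M2+M3)/6=-2037/344
seg 3: a=-1, c=M3/2=-1905/688, d=(M4−M3)/(6·2)=635/1376, b=Δ3−h3·(2M3+M4)/6=549/172
t_q=15/2 → seg 3, τ=3/2; S=-1+549/172·τ+-1905/688·τ²+635/1376·τ³=-9739/11008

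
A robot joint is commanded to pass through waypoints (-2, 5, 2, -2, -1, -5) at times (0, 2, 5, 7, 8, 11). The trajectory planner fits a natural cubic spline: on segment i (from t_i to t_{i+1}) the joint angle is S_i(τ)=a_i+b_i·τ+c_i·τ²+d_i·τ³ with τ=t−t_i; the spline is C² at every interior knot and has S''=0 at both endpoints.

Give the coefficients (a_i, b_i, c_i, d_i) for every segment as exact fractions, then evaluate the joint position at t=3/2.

  seg 0: a=-2 b=34387/7914 c=0 d=-836/3957
  seg 1: a=5 b=14323/7914 c=-1672/1319 d=7859/71226
  seg 2: a=2 b=-11146/3957 c=-2173/7914 d=5405/15828
  seg 3: a=-2 b=241/1319 c=7021/3957 d=-3787/3957
  seg 4: a=-1 b=3404/3957 c=-4340/3957 d=4340/35613
S(3/2) = 20073/5276

Δ: Δ0=7/2, Δ1=-1, Δ2=-2, Δ3=1, Δ4=-4/3
row 1: diag=10, rhs=-27; c'=3/10, d'=-27/10
row 2: denom=10−3·3/10=91/10; d'=(-6−3·-27/10)/(91/10)=3/13
row 3: denom=6−2·20/91=506/91; d'=(18−2·3/13)/(506/91)=798/253
row 4: denom=8−1·91/506=3957/506; d'=(-14−1·798/253)/(3957/506)=-8680/3957
back: M4=-8680/3957
back: M3=798/253−91/506·-8680/3957=14042/3957
back: M2=3/13−20/91·14042/3957=-2173/3957
back: M1=-27/10−3/10·-2173/3957=-3344/1319
M: M0=0, M1=-3344/1319, M2=-2173/3957, M3=14042/3957, M4=-8680/3957, M5=0
seg 0: a=-2, c=M0/2=0, d=(M1−M0)/(6·2)=-836/3957, b=Δ0−h0·(2M0+M1)/6=34387/7914
seg 1: a=5, c=M1/2=-1672/1319, d=(M2−M1)/(6·3)=7859/71226, b=Δ1−h1·(2M1+M2)/6=14323/7914
seg 2: a=2, c=M2/2=-2173/7914, d=(M3−M2)/(6·2)=5405/15828, b=Δ2−h2·(2M2+M3)/6=-11146/3957
seg 3: a=-2, c=M3/2=7021/3957, d=(M4−M3)/(6·1)=-3787/3957, b=Δ3−h3·(2M3+M4)/6=241/1319
seg 4: a=-1, c=M4/2=-4340/3957, d=(M5−M4)/(6·3)=4340/35613, b=Δ4−h4·(2M4+M5)/6=3404/3957
t_q=3/2 → seg 0, τ=3/2; S=-2+34387/7914·τ+0·τ²+-836/3957·τ³=20073/5276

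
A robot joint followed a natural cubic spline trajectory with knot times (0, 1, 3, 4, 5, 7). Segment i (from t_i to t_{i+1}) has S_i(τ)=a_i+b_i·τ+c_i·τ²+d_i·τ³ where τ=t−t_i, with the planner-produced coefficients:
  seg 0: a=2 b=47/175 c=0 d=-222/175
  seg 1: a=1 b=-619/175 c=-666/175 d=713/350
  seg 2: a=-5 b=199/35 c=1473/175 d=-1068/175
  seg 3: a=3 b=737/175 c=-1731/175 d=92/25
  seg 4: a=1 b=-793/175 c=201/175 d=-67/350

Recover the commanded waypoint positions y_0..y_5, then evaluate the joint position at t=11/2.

y_0 = S_0(0) = a_0 = 2
y_1 = S_1(0) = a_1 = 1
y_2 = S_2(0) = a_2 = -5
y_3 = S_3(0) = a_3 = 3
y_4 = S_4(0) = a_4 = 1
y_5 = S_4(2) = -5
t_q=11/2 is in segment 4 (τ=1/2); S_4(τ)=-401/400

y_0=2 y_1=1 y_2=-5 y_3=3 y_4=1 y_5=-5
S(11/2) = -401/400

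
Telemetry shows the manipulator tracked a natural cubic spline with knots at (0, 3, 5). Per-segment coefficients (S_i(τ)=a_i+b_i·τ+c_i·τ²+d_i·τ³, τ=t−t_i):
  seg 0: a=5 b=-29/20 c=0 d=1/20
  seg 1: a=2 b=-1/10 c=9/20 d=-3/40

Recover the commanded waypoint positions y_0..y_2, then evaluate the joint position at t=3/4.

y_0 = S_0(0) = a_0 = 5
y_1 = S_1(0) = a_1 = 2
y_2 = S_1(2) = 3
t_q=3/4 is in segment 0 (τ=3/4); S_0(τ)=1007/256

y_0=5 y_1=2 y_2=3
S(3/4) = 1007/256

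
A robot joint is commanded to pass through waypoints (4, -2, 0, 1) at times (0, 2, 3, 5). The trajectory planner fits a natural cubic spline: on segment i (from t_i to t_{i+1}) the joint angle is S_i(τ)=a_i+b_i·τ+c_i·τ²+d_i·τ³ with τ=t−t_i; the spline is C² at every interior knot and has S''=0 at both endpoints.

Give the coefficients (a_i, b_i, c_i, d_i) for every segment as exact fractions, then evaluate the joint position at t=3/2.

Δ: Δ0=-3, Δ1=2, Δ2=1/2
row 1: diag=6, rhs=30; c'=1/6, d'=5
row 2: denom=6−1·1/6=35/6; d'=(-9−1·5)/(35/6)=-12/5
back: M2=-12/5
back: M1=5−1/6·-12/5=27/5
M: M0=0, M1=27/5, M2=-12/5, M3=0
seg 0: a=4, c=M0/2=0, d=(M1−M0)/(6·2)=9/20, b=Δ0−h0·(2M0+M1)/6=-24/5
seg 1: a=-2, c=M1/2=27/10, d=(M2−M1)/(6·1)=-13/10, b=Δ1−h1·(2M1+M2)/6=3/5
seg 2: a=0, c=M2/2=-6/5, d=(M3−M2)/(6·2)=1/5, b=Δ2−h2·(2M2+M3)/6=21/10
t_q=3/2 → seg 0, τ=3/2; S=4+-24/5·τ+0·τ²+9/20·τ³=-269/160

  seg 0: a=4 b=-24/5 c=0 d=9/20
  seg 1: a=-2 b=3/5 c=27/10 d=-13/10
  seg 2: a=0 b=21/10 c=-6/5 d=1/5
S(3/2) = -269/160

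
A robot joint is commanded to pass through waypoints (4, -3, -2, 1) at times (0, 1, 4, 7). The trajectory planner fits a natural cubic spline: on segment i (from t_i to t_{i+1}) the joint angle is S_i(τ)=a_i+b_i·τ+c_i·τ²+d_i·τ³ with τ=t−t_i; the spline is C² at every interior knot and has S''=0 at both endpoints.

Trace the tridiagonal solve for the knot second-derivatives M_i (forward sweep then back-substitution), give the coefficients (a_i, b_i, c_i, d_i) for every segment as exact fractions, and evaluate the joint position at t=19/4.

  seg 0: a=4 b=-695/87 c=0 d=86/87
  seg 1: a=-3 b=-437/87 c=86/29 d=-308/783
  seg 2: a=-2 b=187/87 c=-50/87 d=50/783
S(19/4) = -635/928

Δ: Δ0=-7, Δ1=1/3, Δ2=1
row 1: diag=8, rhs=44; c'=3/8, d'=11/2
row 2: denom=12−3·3/8=87/8; d'=(4−3·11/2)/(87/8)=-100/87
back: M2=-100/87
back: M1=11/2−3/8·-100/87=172/29
M: M0=0, M1=172/29, M2=-100/87, M3=0
seg 0: a=4, c=M0/2=0, d=(M1−M0)/(6·1)=86/87, b=Δ0−h0·(2M0+M1)/6=-695/87
seg 1: a=-3, c=M1/2=86/29, d=(M2−M1)/(6·3)=-308/783, b=Δ1−h1·(2M1+M2)/6=-437/87
seg 2: a=-2, c=M2/2=-50/87, d=(M3−M2)/(6·3)=50/783, b=Δ2−h2·(2M2+M3)/6=187/87
t_q=19/4 → seg 2, τ=3/4; S=-2+187/87·τ+-50/87·τ²+50/783·τ³=-635/928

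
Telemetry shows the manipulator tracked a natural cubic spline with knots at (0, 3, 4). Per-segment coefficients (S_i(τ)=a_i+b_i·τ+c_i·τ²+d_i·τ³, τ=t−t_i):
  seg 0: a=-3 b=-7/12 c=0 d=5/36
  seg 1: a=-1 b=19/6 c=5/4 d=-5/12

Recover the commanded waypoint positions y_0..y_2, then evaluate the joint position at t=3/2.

y_0 = S_0(0) = a_0 = -3
y_1 = S_1(0) = a_1 = -1
y_2 = S_1(1) = 3
t_q=3/2 is in segment 0 (τ=3/2); S_0(τ)=-109/32

y_0=-3 y_1=-1 y_2=3
S(3/2) = -109/32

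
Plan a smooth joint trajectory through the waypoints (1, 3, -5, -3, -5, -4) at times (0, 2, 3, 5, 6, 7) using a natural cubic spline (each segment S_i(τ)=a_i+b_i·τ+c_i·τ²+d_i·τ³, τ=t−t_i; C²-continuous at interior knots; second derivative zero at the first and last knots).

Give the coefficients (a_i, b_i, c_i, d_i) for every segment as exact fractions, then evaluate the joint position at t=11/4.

  seg 0: a=1 b=3379/709 c=0 d=-1335/1418
  seg 1: a=3 b=-4631/709 c=-4005/709 d=2964/709
  seg 2: a=-5 b=-3749/709 c=4887/709 d=-1329/709
  seg 3: a=-3 b=-149/709 c=-3087/709 d=1818/709
  seg 4: a=-5 b=-869/709 c=2367/709 d=-789/709
S(11/4) = -18789/5672

Δ: Δ0=1, Δ1=-8, Δ2=1, Δ3=-2, Δ4=1
row 1: diag=6, rhs=-54; c'=1/6, d'=-9
row 2: denom=6−1·1/6=35/6; d'=(54−1·-9)/(35/6)=54/5
row 3: denom=6−2·12/35=186/35; d'=(-18−2·54/5)/(186/35)=-231/31
row 4: denom=4−1·35/186=709/186; d'=(18−1·-231/31)/(709/186)=4734/709
back: M4=4734/709
back: M3=-231/31−35/186·4734/709=-6174/709
back: M2=54/5−12/35·-6174/709=9774/709
back: M1=-9−1/6·9774/709=-8010/709
M: M0=0, M1=-8010/709, M2=9774/709, M3=-6174/709, M4=4734/709, M5=0
seg 0: a=1, c=M0/2=0, d=(M1−M0)/(6·2)=-1335/1418, b=Δ0−h0·(2M0+M1)/6=3379/709
seg 1: a=3, c=M1/2=-4005/709, d=(M2−M1)/(6·1)=2964/709, b=Δ1−h1·(2M1+M2)/6=-4631/709
seg 2: a=-5, c=M2/2=4887/709, d=(M3−M2)/(6·2)=-1329/709, b=Δ2−h2·(2M2+M3)/6=-3749/709
seg 3: a=-3, c=M3/2=-3087/709, d=(M4−M3)/(6·1)=1818/709, b=Δ3−h3·(2M3+M4)/6=-149/709
seg 4: a=-5, c=M4/2=2367/709, d=(M5−M4)/(6·1)=-789/709, b=Δ4−h4·(2M4+M5)/6=-869/709
t_q=11/4 → seg 1, τ=3/4; S=3+-4631/709·τ+-4005/709·τ²+2964/709·τ³=-18789/5672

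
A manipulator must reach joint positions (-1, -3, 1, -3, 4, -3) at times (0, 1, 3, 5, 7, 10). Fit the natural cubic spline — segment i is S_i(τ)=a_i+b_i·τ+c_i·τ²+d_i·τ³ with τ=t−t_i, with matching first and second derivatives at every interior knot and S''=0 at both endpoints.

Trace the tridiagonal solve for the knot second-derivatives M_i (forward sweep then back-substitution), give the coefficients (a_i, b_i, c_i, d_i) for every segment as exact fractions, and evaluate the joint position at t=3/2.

  seg 0: a=-1 b=-877/291 c=0 d=295/291
  seg 1: a=-3 b=8/291 c=295/97 d=-299/291
  seg 2: a=1 b=-40/291 c=-303/97 d=319/291
  seg 3: a=-3 b=152/291 c=335/97 d=-2287/2328
  seg 4: a=4 b=1483/582 c=-947/388 d=947/3492
S(3/2) = -1827/776

Δ: Δ0=-2, Δ1=2, Δ2=-2, Δ3=7/2, Δ4=-7/3
row 1: diag=6, rhs=24; c'=1/3, d'=4
row 2: denom=8−2·1/3=22/3; d'=(-24−2·4)/(22/3)=-48/11
row 3: denom=8−2·3/11=82/11; d'=(33−2·-48/11)/(82/11)=459/82
row 4: denom=10−2·11/41=388/41; d'=(-35−2·459/82)/(388/41)=-947/194
back: M4=-947/194
back: M3=459/82−11/41·-947/194=670/97
back: M2=-48/11−3/11·670/97=-606/97
back: M1=4−1/3·-606/97=590/97
M: M0=0, M1=590/97, M2=-606/97, M3=670/97, M4=-947/194, M5=0
seg 0: a=-1, c=M0/2=0, d=(M1−M0)/(6·1)=295/291, b=Δ0−h0·(2M0+M1)/6=-877/291
seg 1: a=-3, c=M1/2=295/97, d=(M2−M1)/(6·2)=-299/291, b=Δ1−h1·(2M1+M2)/6=8/291
seg 2: a=1, c=M2/2=-303/97, d=(M3−M2)/(6·2)=319/291, b=Δ2−h2·(2M2+M3)/6=-40/291
seg 3: a=-3, c=M3/2=335/97, d=(M4−M3)/(6·2)=-2287/2328, b=Δ3−h3·(2M3+M4)/6=152/291
seg 4: a=4, c=M4/2=-947/388, d=(M5−M4)/(6·3)=947/3492, b=Δ4−h4·(2M4+M5)/6=1483/582
t_q=3/2 → seg 1, τ=1/2; S=-3+8/291·τ+295/97·τ²+-299/291·τ³=-1827/776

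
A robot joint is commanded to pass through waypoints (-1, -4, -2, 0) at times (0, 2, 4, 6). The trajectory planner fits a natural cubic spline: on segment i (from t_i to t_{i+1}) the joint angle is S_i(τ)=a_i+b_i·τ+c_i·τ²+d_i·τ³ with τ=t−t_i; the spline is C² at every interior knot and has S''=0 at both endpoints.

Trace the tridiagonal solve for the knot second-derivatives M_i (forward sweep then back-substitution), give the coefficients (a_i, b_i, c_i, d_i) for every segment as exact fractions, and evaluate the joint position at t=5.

Δ: Δ0=-3/2, Δ1=1, Δ2=1
row 1: diag=8, rhs=15; c'=1/4, d'=15/8
row 2: denom=8−2·1/4=15/2; d'=(0−2·15/8)/(15/2)=-1/2
back: M2=-1/2
back: M1=15/8−1/4·-1/2=2
M: M0=0, M1=2, M2=-1/2, M3=0
seg 0: a=-1, c=M0/2=0, d=(M1−M0)/(6·2)=1/6, b=Δ0−h0·(2M0+M1)/6=-13/6
seg 1: a=-4, c=M1/2=1, d=(M2−M1)/(6·2)=-5/24, b=Δ1−h1·(2M1+M2)/6=-1/6
seg 2: a=-2, c=M2/2=-1/4, d=(M3−M2)/(6·2)=1/24, b=Δ2−h2·(2M2+M3)/6=4/3
t_q=5 → seg 2, τ=1; S=-2+4/3·τ+-1/4·τ²+1/24·τ³=-7/8

  seg 0: a=-1 b=-13/6 c=0 d=1/6
  seg 1: a=-4 b=-1/6 c=1 d=-5/24
  seg 2: a=-2 b=4/3 c=-1/4 d=1/24
S(5) = -7/8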